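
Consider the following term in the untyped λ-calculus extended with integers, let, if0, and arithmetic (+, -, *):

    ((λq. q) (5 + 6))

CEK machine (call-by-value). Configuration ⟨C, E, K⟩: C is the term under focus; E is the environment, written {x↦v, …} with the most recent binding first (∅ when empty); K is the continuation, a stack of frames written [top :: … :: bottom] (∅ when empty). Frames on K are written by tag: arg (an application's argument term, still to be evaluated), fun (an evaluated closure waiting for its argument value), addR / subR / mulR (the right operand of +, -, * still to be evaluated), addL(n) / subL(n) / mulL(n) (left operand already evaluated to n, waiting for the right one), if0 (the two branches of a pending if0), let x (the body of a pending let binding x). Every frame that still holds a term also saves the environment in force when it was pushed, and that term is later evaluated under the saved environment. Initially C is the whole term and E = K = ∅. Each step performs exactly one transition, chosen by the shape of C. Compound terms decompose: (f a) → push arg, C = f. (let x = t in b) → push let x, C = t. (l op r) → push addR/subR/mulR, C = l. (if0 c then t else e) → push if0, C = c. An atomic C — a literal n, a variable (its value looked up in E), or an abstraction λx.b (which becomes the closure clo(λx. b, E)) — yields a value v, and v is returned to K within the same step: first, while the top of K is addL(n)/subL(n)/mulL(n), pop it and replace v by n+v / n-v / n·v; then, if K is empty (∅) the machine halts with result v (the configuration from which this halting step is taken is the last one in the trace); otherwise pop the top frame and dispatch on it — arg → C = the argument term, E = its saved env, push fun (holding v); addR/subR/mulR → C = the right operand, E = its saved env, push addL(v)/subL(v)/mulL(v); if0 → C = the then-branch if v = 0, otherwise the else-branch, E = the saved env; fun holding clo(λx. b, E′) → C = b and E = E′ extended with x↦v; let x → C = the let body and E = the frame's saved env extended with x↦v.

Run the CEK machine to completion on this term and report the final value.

Answer: 11

Machine steps:
0. [C=((λq. q) (5 + 6)) | E=∅ | K=∅]
1. [C=(λq. q) | E=∅ | K=[arg]]
2. [C=(5 + 6) | E=∅ | K=[fun]]
3. [C=5 | E=∅ | K=[addR :: fun]]
4. [C=6 | E=∅ | K=[addL(5) :: fun]]
5. [C=q | E={q↦11} | K=∅]
→ final value 11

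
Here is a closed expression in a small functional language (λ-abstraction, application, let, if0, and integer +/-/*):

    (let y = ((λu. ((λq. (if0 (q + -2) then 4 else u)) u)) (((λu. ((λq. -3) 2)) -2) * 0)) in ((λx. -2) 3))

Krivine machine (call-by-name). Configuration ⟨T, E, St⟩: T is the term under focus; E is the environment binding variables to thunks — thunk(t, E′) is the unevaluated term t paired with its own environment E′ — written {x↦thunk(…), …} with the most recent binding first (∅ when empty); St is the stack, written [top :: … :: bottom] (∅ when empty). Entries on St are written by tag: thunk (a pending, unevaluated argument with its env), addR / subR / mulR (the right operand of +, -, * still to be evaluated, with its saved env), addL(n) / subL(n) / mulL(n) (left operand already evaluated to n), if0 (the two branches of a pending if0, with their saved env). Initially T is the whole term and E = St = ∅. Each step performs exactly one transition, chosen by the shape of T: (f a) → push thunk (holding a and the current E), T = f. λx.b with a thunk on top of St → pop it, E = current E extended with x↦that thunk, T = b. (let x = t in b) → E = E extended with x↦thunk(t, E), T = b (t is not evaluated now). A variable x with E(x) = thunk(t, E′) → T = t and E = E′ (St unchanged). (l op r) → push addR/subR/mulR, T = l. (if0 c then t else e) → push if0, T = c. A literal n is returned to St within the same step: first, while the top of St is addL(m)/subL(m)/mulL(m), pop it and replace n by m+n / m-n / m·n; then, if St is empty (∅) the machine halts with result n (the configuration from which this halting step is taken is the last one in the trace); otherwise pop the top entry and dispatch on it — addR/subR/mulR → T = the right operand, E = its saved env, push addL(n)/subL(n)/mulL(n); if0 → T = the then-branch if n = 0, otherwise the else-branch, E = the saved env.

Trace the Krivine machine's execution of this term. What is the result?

Answer: -2

Machine steps:
[0] ⟨T=(let y = ((λu. ((λq. (if0 (q + -2) then 4 else u)) u)) (((λu. ((λq. -3) 2)) -2) * 0)) in ((λx. -2) 3)); E=∅; St=∅⟩
[1] ⟨T=((λx. -2) 3); E={y↦thunk(((λu. ((λq. (if0 (q + -2) then 4 else u)) u)) (((λu. ((λq. -3) 2)) -2) * 0)), ∅)}; St=∅⟩
[2] ⟨T=(λx. -2); E={y↦thunk(((λu. ((λq. (if0 (q + -2) then 4 else u)) u)) (((λu. ((λq. -3) 2)) -2) * 0)), ∅)}; St=[thunk]⟩
[3] ⟨T=-2; E={x↦thunk(3, {y↦thunk(((λu. ((λq. (if0 (q + -2) then 4 else u)) u)) (((λu. ((λq. -3) 2)) -2) * 0)), ∅)}), y↦thunk(((λu. ((λq. (if0 (q + -2) then 4 else u)) u)) (((λu. ((λq. -3) 2)) -2) * 0)), ∅)}; St=∅⟩
→ final value -2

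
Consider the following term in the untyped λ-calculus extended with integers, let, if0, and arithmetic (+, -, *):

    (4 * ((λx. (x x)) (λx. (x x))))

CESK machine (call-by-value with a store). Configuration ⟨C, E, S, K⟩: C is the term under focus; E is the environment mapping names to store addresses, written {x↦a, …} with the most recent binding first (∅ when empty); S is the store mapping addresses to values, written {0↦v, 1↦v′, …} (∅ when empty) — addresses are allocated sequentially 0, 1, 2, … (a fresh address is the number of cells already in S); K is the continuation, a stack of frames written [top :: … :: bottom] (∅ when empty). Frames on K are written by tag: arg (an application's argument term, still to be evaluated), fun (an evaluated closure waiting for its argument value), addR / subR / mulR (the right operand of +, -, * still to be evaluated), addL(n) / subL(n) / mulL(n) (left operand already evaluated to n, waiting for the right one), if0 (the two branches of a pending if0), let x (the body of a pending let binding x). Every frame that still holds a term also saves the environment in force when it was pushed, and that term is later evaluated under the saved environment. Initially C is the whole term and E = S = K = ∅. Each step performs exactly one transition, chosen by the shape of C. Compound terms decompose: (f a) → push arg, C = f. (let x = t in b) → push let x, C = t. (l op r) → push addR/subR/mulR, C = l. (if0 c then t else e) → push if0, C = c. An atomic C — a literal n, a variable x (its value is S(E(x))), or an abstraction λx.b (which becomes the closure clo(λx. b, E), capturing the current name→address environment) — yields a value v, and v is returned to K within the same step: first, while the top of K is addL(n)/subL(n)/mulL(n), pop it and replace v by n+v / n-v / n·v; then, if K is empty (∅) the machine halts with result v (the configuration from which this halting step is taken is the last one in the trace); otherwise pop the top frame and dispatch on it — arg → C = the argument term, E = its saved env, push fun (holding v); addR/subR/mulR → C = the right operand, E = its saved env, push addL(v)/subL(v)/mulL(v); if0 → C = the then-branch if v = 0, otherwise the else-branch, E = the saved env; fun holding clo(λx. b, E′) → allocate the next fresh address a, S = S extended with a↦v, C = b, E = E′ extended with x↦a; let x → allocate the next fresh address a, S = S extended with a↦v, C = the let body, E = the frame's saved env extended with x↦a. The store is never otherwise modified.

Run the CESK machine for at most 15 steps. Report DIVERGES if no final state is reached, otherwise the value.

Answer: DIVERGES (no final state within 15 steps)

Machine steps:
0. <C=(4 * ((λx. (x x)) (λx. (x x)))), E=∅, S=∅, K=∅>
1. <C=4, E=∅, S=∅, K=[mulR]>
2. <C=((λx. (x x)) (λx. (x x))), E=∅, S=∅, K=[mulL(4)]>
3. <C=(λx. (x x)), E=∅, S=∅, K=[arg :: mulL(4)]>
4. <C=(λx. (x x)), E=∅, S=∅, K=[fun :: mulL(4)]>
5. <C=(x x), E={x↦0}, S={0↦clo(λx. (x x), ∅)}, K=[mulL(4)]>
6. <C=x, E={x↦0}, S={0↦clo(λx. (x x), ∅)}, K=[arg :: mulL(4)]>
7. <C=x, E={x↦0}, S={0↦clo(λx. (x x), ∅)}, K=[fun :: mulL(4)]>
8. <C=(x x), E={x↦1}, S={0↦clo(λx. (x x), ∅), 1↦clo(λx. (x x), ∅)}, K=[mulL(4)]>
9. <C=x, E={x↦1}, S={0↦clo(λx. (x x), ∅), 1↦clo(λx. (x x), ∅)}, K=[arg :: mulL(4)]>
10. <C=x, E={x↦1}, S={0↦clo(λx. (x x), ∅), 1↦clo(λx. (x x), ∅)}, K=[fun :: mulL(4)]>
11. <C=(x x), E={x↦2}, S={0↦clo(λx. (x x), ∅), 1↦clo(λx. (x x), ∅), 2↦clo(λx. (x x), ∅)}, K=[mulL(4)]>
12. <C=x, E={x↦2}, S={0↦clo(λx. (x x), ∅), 1↦clo(λx. (x x), ∅), 2↦clo(λx. (x x), ∅)}, K=[arg :: mulL(4)]>
13. <C=x, E={x↦2}, S={0↦clo(λx. (x x), ∅), 1↦clo(λx. (x x), ∅), 2↦clo(λx. (x x), ∅)}, K=[fun :: mulL(4)]>
14. <C=(x x), E={x↦3}, S={0↦clo(λx. (x x), ∅), 1↦clo(λx. (x x), ∅), 2↦clo(λx. (x x), ∅), 3↦clo(λx. (x x), ∅)}, K=[mulL(4)]>
15. <C=x, E={x↦3}, S={0↦clo(λx. (x x), ∅), 1↦clo(λx. (x x), ∅), 2↦clo(λx. (x x), ∅), 3↦clo(λx. (x x), ∅)}, K=[arg :: mulL(4)]>
→ 15 transitions taken and the configuration is still not final: no result within 15 steps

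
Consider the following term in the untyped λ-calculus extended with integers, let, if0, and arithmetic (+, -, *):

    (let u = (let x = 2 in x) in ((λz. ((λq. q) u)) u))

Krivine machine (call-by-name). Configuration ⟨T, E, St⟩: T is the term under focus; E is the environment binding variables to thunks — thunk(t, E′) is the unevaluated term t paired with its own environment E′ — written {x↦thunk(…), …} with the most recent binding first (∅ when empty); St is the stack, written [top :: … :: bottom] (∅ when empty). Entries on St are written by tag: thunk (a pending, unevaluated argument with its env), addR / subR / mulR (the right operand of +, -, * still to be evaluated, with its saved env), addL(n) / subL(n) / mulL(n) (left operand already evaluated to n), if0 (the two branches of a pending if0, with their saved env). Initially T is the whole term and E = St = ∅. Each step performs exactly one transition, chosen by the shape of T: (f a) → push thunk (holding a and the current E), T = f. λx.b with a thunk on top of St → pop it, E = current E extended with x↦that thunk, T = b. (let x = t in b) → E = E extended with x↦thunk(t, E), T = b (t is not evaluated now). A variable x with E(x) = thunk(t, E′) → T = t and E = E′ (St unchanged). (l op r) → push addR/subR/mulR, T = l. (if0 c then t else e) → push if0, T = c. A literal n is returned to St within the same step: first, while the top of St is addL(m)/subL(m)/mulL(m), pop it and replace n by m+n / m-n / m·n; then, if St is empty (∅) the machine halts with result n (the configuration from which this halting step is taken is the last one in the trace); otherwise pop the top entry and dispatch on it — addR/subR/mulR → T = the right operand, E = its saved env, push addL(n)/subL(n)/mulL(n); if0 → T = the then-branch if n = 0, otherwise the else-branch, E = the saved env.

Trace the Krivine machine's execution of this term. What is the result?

t=0: [T=(let u = (let x = 2 in x) in ((λz. ((λq. q) u)) u)) | E=∅ | St=∅]
t=1: [T=((λz. ((λq. q) u)) u) | E={u↦thunk((let x = 2 in x), ∅)} | St=∅]
t=2: [T=(λz. ((λq. q) u)) | E={u↦thunk((let x = 2 in x), ∅)} | St=[thunk]]
t=3: [T=((λq. q) u) | E={z↦thunk(u, {u↦thunk((let x = 2 in x), ∅)}), u↦thunk((let x = 2 in x), ∅)} | St=∅]
t=4: [T=(λq. q) | E={z↦thunk(u, {u↦thunk((let x = 2 in x), ∅)}), u↦thunk((let x = 2 in x), ∅)} | St=[thunk]]
t=5: [T=q | E={q↦thunk(u, {z↦thunk(u, {u↦thunk((let x = 2 in x), ∅)}), u↦thunk((let x = 2 in x), ∅)}), z↦thunk(u, {u↦thunk((let x = 2 in x), ∅)}), u↦thunk((let x = 2 in x), ∅)} | St=∅]
t=6: [T=u | E={z↦thunk(u, {u↦thunk((let x = 2 in x), ∅)}), u↦thunk((let x = 2 in x), ∅)} | St=∅]
t=7: [T=(let x = 2 in x) | E=∅ | St=∅]
t=8: [T=x | E={x↦thunk(2, ∅)} | St=∅]
t=9: [T=2 | E=∅ | St=∅]
→ final value 2

Answer: 2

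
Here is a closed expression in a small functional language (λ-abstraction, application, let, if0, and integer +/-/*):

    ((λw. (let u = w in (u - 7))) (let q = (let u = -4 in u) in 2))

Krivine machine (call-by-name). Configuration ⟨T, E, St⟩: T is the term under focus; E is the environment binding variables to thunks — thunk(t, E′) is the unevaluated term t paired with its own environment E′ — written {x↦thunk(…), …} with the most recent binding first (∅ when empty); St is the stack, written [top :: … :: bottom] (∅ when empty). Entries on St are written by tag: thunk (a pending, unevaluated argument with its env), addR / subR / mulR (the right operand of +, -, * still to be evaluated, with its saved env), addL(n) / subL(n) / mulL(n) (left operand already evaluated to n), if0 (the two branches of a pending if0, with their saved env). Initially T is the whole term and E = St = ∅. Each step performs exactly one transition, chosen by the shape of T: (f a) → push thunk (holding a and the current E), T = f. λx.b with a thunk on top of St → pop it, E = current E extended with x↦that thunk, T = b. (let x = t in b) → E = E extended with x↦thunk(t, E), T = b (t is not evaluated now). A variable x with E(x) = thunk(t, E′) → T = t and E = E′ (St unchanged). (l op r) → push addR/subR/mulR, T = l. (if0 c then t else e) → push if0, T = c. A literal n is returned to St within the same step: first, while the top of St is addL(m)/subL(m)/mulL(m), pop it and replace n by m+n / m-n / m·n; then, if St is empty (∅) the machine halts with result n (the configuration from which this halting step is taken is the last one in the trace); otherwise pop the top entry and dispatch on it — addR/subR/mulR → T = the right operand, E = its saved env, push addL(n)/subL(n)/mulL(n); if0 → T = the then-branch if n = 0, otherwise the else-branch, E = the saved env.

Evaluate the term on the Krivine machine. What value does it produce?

Answer: -5

Execution trace:
[0] ⟨T=((λw. (let u = w in (u - 7))) (let q = (let u = -4 in u) in 2)); E=∅; St=∅⟩
[1] ⟨T=(λw. (let u = w in (u - 7))); E=∅; St=[thunk]⟩
[2] ⟨T=(let u = w in (u - 7)); E={w↦thunk((let q = (let u = -4 in u) in 2), ∅)}; St=∅⟩
[3] ⟨T=(u - 7); E={u↦thunk(w, {w↦thunk((let q = (let u = -4 in u) in 2), ∅)}), w↦thunk((let q = (let u = -4 in u) in 2), ∅)}; St=∅⟩
[4] ⟨T=u; E={u↦thunk(w, {w↦thunk((let q = (let u = -4 in u) in 2), ∅)}), w↦thunk((let q = (let u = -4 in u) in 2), ∅)}; St=[subR]⟩
[5] ⟨T=w; E={w↦thunk((let q = (let u = -4 in u) in 2), ∅)}; St=[subR]⟩
[6] ⟨T=(let q = (let u = -4 in u) in 2); E=∅; St=[subR]⟩
[7] ⟨T=2; E={q↦thunk((let u = -4 in u), ∅)}; St=[subR]⟩
[8] ⟨T=7; E={u↦thunk(w, {w↦thunk((let q = (let u = -4 in u) in 2), ∅)}), w↦thunk((let q = (let u = -4 in u) in 2), ∅)}; St=[subL(2)]⟩
→ final value -5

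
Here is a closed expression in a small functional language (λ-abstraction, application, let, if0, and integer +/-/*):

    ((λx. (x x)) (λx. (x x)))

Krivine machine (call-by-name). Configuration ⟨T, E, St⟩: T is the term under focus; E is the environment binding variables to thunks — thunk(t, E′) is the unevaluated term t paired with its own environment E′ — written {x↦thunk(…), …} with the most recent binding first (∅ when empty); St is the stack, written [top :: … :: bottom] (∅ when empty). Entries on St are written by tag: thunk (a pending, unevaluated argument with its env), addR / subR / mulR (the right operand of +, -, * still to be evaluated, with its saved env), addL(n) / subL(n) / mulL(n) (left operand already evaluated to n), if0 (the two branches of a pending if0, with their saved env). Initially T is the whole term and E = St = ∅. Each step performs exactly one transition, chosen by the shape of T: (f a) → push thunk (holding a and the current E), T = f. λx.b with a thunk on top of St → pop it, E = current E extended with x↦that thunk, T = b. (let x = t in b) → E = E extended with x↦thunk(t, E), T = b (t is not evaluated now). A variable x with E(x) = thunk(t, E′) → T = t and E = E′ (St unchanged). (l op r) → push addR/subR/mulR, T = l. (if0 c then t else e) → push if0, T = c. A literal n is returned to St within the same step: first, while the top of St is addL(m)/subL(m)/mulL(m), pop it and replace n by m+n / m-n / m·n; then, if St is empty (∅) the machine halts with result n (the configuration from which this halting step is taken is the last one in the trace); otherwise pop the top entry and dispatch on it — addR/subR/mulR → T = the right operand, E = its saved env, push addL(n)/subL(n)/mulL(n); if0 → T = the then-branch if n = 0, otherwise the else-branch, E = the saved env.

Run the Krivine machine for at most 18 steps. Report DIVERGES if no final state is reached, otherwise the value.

[0] <T=((λx. (x x)) (λx. (x x))), E=∅, St=∅>
[1] <T=(λx. (x x)), E=∅, St=[thunk]>
[2] <T=(x x), E={x↦thunk((λx. (x x)), ∅)}, St=∅>
[3] <T=x, E={x↦thunk((λx. (x x)), ∅)}, St=[thunk]>
[4] <T=(λx. (x x)), E=∅, St=[thunk]>
[5] <T=(x x), E={x↦thunk(x, {x↦thunk((λx. (x x)), ∅)})}, St=∅>
[6] <T=x, E={x↦thunk(x, {x↦thunk((λx. (x x)), ∅)})}, St=[thunk]>
[7] <T=x, E={x↦thunk((λx. (x x)), ∅)}, St=[thunk]>
[8] <T=(λx. (x x)), E=∅, St=[thunk]>
[9] <T=(x x), E={x↦thunk(x, {x↦thunk(x, {x↦thunk((λx. (x x)), ∅)})})}, St=∅>
[10] <T=x, E={x↦thunk(x, {x↦thunk(x, {x↦thunk((λx. (x x)), ∅)})})}, St=[thunk]>
[11] <T=x, E={x↦thunk(x, {x↦thunk((λx. (x x)), ∅)})}, St=[thunk]>
[12] <T=x, E={x↦thunk((λx. (x x)), ∅)}, St=[thunk]>
[13] <T=(λx. (x x)), E=∅, St=[thunk]>
[14] <T=(x x), E={x↦thunk(x, {x↦thunk(x, {x↦thunk(x, {x↦thunk((λx. (x x)), ∅)})})})}, St=∅>
[15] <T=x, E={x↦thunk(x, {x↦thunk(x, {x↦thunk(x, {x↦thunk((λx. (x x)), ∅)})})})}, St=[thunk]>
[16] <T=x, E={x↦thunk(x, {x↦thunk(x, {x↦thunk((λx. (x x)), ∅)})})}, St=[thunk]>
[17] <T=x, E={x↦thunk(x, {x↦thunk((λx. (x x)), ∅)})}, St=[thunk]>
[18] <T=x, E={x↦thunk((λx. (x x)), ∅)}, St=[thunk]>
→ 18 transitions taken and the configuration is still not final: no result within 18 steps

Answer: DIVERGES (no final state within 18 steps)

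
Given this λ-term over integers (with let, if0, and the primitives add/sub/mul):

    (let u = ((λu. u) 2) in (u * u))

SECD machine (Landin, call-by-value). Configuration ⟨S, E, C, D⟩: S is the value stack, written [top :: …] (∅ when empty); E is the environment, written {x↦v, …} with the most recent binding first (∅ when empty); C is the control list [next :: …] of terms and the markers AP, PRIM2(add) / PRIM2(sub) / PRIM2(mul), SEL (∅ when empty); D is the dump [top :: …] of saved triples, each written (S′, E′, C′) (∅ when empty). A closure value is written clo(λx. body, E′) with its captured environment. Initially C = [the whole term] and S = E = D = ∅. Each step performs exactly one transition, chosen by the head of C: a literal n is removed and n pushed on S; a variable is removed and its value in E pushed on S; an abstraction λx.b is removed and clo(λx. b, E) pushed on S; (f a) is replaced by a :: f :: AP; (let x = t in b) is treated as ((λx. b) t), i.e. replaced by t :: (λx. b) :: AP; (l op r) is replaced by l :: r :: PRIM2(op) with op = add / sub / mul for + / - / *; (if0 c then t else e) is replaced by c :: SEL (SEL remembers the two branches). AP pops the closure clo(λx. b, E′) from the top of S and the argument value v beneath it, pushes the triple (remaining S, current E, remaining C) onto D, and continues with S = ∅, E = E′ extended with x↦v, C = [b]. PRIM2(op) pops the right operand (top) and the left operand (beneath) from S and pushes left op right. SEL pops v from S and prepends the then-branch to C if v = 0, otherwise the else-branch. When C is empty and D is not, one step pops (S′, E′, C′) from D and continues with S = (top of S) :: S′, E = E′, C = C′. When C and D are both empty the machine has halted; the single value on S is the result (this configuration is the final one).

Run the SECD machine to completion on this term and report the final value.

0. [S=∅ | E=∅ | C=[(let u = ((λu. u) 2) in (u * u))] | D=∅]
1. [S=∅ | E=∅ | C=[((λu. u) 2) :: (λu. (u * u)) :: AP] | D=∅]
2. [S=∅ | E=∅ | C=[2 :: (λu. u) :: AP :: (λu. (u * u)) :: AP] | D=∅]
3. [S=[2] | E=∅ | C=[(λu. u) :: AP :: (λu. (u * u)) :: AP] | D=∅]
4. [S=[clo(λu. u, ∅) :: 2] | E=∅ | C=[AP :: (λu. (u * u)) :: AP] | D=∅]
5. [S=∅ | E={u↦2} | C=[u] | D=[(∅, ∅, [(λu. (u * u)) :: AP])]]
6. [S=[2] | E={u↦2} | C=∅ | D=[(∅, ∅, [(λu. (u * u)) :: AP])]]
7. [S=[2] | E=∅ | C=[(λu. (u * u)) :: AP] | D=∅]
8. [S=[clo(λu. (u * u), ∅) :: 2] | E=∅ | C=[AP] | D=∅]
9. [S=∅ | E={u↦2} | C=[(u * u)] | D=[(∅, ∅, ∅)]]
10. [S=∅ | E={u↦2} | C=[u :: u :: PRIM2(mul)] | D=[(∅, ∅, ∅)]]
11. [S=[2] | E={u↦2} | C=[u :: PRIM2(mul)] | D=[(∅, ∅, ∅)]]
12. [S=[2 :: 2] | E={u↦2} | C=[PRIM2(mul)] | D=[(∅, ∅, ∅)]]
13. [S=[4] | E={u↦2} | C=∅ | D=[(∅, ∅, ∅)]]
14. [S=[4] | E=∅ | C=∅ | D=∅]
→ final value 4

Answer: 4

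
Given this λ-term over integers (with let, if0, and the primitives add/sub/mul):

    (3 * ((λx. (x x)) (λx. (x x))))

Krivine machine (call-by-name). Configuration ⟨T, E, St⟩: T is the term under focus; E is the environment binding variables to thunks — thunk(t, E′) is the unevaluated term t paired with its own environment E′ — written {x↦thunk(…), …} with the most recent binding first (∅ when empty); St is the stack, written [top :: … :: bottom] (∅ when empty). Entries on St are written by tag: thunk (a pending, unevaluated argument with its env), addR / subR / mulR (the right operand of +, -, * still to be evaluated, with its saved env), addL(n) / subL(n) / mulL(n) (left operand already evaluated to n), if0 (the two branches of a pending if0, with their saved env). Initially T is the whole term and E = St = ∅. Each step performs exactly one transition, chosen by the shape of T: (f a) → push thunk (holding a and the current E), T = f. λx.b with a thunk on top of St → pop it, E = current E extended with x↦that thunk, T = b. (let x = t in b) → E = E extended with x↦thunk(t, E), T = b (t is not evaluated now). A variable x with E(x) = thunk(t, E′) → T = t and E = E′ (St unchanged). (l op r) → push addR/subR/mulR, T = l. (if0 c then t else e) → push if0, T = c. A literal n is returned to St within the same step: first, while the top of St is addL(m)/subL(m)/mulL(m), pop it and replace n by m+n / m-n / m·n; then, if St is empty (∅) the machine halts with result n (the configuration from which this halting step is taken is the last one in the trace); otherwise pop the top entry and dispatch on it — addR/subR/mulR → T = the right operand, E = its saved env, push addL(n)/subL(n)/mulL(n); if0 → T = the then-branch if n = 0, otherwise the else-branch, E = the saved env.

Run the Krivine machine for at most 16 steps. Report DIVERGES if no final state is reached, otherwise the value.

Answer: DIVERGES (no final state within 16 steps)

Execution trace:
t=0: <T=(3 * ((λx. (x x)) (λx. (x x)))), E=∅, St=∅>
t=1: <T=3, E=∅, St=[mulR]>
t=2: <T=((λx. (x x)) (λx. (x x))), E=∅, St=[mulL(3)]>
t=3: <T=(λx. (x x)), E=∅, St=[thunk :: mulL(3)]>
t=4: <T=(x x), E={x↦thunk((λx. (x x)), ∅)}, St=[mulL(3)]>
t=5: <T=x, E={x↦thunk((λx. (x x)), ∅)}, St=[thunk :: mulL(3)]>
t=6: <T=(λx. (x x)), E=∅, St=[thunk :: mulL(3)]>
t=7: <T=(x x), E={x↦thunk(x, {x↦thunk((λx. (x x)), ∅)})}, St=[mulL(3)]>
t=8: <T=x, E={x↦thunk(x, {x↦thunk((λx. (x x)), ∅)})}, St=[thunk :: mulL(3)]>
t=9: <T=x, E={x↦thunk((λx. (x x)), ∅)}, St=[thunk :: mulL(3)]>
t=10: <T=(λx. (x x)), E=∅, St=[thunk :: mulL(3)]>
t=11: <T=(x x), E={x↦thunk(x, {x↦thunk(x, {x↦thunk((λx. (x x)), ∅)})})}, St=[mulL(3)]>
t=12: <T=x, E={x↦thunk(x, {x↦thunk(x, {x↦thunk((λx. (x x)), ∅)})})}, St=[thunk :: mulL(3)]>
t=13: <T=x, E={x↦thunk(x, {x↦thunk((λx. (x x)), ∅)})}, St=[thunk :: mulL(3)]>
t=14: <T=x, E={x↦thunk((λx. (x x)), ∅)}, St=[thunk :: mulL(3)]>
t=15: <T=(λx. (x x)), E=∅, St=[thunk :: mulL(3)]>
t=16: <T=(x x), E={x↦thunk(x, {x↦thunk(x, {x↦thunk(x, {x↦thunk((λx. (x x)), ∅)})})})}, St=[mulL(3)]>
→ 16 transitions taken and the configuration is still not final: no result within 16 steps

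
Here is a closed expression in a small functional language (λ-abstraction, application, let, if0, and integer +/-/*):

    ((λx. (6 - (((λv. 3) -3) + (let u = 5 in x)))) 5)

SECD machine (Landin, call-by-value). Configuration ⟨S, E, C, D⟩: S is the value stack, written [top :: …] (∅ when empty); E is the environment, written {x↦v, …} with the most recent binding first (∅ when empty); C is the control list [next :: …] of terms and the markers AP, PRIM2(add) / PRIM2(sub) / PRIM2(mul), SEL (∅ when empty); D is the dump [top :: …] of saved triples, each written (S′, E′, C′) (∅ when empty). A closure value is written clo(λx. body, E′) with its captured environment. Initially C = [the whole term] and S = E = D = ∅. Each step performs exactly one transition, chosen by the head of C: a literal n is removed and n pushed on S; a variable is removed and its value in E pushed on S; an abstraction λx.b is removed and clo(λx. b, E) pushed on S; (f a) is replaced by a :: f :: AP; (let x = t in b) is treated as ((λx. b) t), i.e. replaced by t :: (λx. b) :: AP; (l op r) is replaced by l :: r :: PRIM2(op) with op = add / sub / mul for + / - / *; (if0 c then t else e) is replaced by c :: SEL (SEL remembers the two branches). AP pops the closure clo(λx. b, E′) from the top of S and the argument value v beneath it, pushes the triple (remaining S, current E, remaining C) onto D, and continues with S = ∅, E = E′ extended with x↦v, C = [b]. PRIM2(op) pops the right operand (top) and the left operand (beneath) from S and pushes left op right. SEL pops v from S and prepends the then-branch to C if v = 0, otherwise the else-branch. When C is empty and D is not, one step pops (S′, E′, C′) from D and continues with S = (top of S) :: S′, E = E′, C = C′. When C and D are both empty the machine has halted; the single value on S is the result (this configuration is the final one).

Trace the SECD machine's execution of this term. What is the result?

step 0: [S=∅ | E=∅ | C=[((λx. (6 - (((λv. 3) -3) + (let u = 5 in x)))) 5)] | D=∅]
step 1: [S=∅ | E=∅ | C=[5 :: (λx. (6 - (((λv. 3) -3) + (let u = 5 in x)))) :: AP] | D=∅]
step 2: [S=[5] | E=∅ | C=[(λx. (6 - (((λv. 3) -3) + (let u = 5 in x)))) :: AP] | D=∅]
step 3: [S=[clo(λx. (6 - (((λv. 3) -3) + (let u = 5 in x))), ∅) :: 5] | E=∅ | C=[AP] | D=∅]
step 4: [S=∅ | E={x↦5} | C=[(6 - (((λv. 3) -3) + (let u = 5 in x)))] | D=[(∅, ∅, ∅)]]
step 5: [S=∅ | E={x↦5} | C=[6 :: (((λv. 3) -3) + (let u = 5 in x)) :: PRIM2(sub)] | D=[(∅, ∅, ∅)]]
step 6: [S=[6] | E={x↦5} | C=[(((λv. 3) -3) + (let u = 5 in x)) :: PRIM2(sub)] | D=[(∅, ∅, ∅)]]
step 7: [S=[6] | E={x↦5} | C=[((λv. 3) -3) :: (let u = 5 in x) :: PRIM2(add) :: PRIM2(sub)] | D=[(∅, ∅, ∅)]]
step 8: [S=[6] | E={x↦5} | C=[-3 :: (λv. 3) :: AP :: (let u = 5 in x) :: PRIM2(add) :: PRIM2(sub)] | D=[(∅, ∅, ∅)]]
step 9: [S=[-3 :: 6] | E={x↦5} | C=[(λv. 3) :: AP :: (let u = 5 in x) :: PRIM2(add) :: PRIM2(sub)] | D=[(∅, ∅, ∅)]]
step 10: [S=[clo(λv. 3, {x↦5}) :: -3 :: 6] | E={x↦5} | C=[AP :: (let u = 5 in x) :: PRIM2(add) :: PRIM2(sub)] | D=[(∅, ∅, ∅)]]
step 11: [S=∅ | E={v↦-3, x↦5} | C=[3] | D=[([6], {x↦5}, [(let u = 5 in x) :: PRIM2(add) :: PRIM2(sub)]) :: (∅, ∅, ∅)]]
step 12: [S=[3] | E={v↦-3, x↦5} | C=∅ | D=[([6], {x↦5}, [(let u = 5 in x) :: PRIM2(add) :: PRIM2(sub)]) :: (∅, ∅, ∅)]]
step 13: [S=[3 :: 6] | E={x↦5} | C=[(let u = 5 in x) :: PRIM2(add) :: PRIM2(sub)] | D=[(∅, ∅, ∅)]]
step 14: [S=[3 :: 6] | E={x↦5} | C=[5 :: (λu. x) :: AP :: PRIM2(add) :: PRIM2(sub)] | D=[(∅, ∅, ∅)]]
step 15: [S=[5 :: 3 :: 6] | E={x↦5} | C=[(λu. x) :: AP :: PRIM2(add) :: PRIM2(sub)] | D=[(∅, ∅, ∅)]]
step 16: [S=[clo(λu. x, {x↦5}) :: 5 :: 3 :: 6] | E={x↦5} | C=[AP :: PRIM2(add) :: PRIM2(sub)] | D=[(∅, ∅, ∅)]]
step 17: [S=∅ | E={u↦5, x↦5} | C=[x] | D=[([3 :: 6], {x↦5}, [PRIM2(add) :: PRIM2(sub)]) :: (∅, ∅, ∅)]]
step 18: [S=[5] | E={u↦5, x↦5} | C=∅ | D=[([3 :: 6], {x↦5}, [PRIM2(add) :: PRIM2(sub)]) :: (∅, ∅, ∅)]]
step 19: [S=[5 :: 3 :: 6] | E={x↦5} | C=[PRIM2(add) :: PRIM2(sub)] | D=[(∅, ∅, ∅)]]
step 20: [S=[8 :: 6] | E={x↦5} | C=[PRIM2(sub)] | D=[(∅, ∅, ∅)]]
step 21: [S=[-2] | E={x↦5} | C=∅ | D=[(∅, ∅, ∅)]]
step 22: [S=[-2] | E=∅ | C=∅ | D=∅]
→ final value -2

Answer: -2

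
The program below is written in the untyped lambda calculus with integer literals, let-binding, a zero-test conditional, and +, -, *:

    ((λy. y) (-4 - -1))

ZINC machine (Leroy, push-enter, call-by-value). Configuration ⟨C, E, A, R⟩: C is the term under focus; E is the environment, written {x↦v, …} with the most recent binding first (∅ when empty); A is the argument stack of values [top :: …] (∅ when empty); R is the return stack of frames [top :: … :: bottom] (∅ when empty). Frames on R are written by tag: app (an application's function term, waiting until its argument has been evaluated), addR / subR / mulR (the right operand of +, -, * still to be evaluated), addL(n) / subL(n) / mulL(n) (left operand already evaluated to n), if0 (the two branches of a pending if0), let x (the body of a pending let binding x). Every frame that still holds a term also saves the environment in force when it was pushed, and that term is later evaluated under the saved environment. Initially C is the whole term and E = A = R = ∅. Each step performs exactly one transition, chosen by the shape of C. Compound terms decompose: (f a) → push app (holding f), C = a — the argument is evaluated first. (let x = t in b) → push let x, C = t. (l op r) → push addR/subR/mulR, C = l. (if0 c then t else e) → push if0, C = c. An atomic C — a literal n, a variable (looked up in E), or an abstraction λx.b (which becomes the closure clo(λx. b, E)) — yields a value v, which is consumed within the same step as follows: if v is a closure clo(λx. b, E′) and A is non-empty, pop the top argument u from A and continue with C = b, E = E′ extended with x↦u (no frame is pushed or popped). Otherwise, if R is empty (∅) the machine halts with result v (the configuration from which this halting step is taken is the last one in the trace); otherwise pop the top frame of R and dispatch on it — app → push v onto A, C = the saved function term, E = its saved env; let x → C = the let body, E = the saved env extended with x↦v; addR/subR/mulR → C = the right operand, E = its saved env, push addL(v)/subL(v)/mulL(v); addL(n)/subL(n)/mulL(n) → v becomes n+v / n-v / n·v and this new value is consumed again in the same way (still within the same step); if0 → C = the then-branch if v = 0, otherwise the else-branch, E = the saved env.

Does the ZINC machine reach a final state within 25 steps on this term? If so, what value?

step 0: <C=((λy. y) (-4 - -1)), E=∅, A=∅, R=∅>
step 1: <C=(-4 - -1), E=∅, A=∅, R=[app]>
step 2: <C=-4, E=∅, A=∅, R=[subR :: app]>
step 3: <C=-1, E=∅, A=∅, R=[subL(-4) :: app]>
step 4: <C=(λy. y), E=∅, A=[-3], R=∅>
step 5: <C=y, E={y↦-3}, A=∅, R=∅>
→ final value -3

Answer: -3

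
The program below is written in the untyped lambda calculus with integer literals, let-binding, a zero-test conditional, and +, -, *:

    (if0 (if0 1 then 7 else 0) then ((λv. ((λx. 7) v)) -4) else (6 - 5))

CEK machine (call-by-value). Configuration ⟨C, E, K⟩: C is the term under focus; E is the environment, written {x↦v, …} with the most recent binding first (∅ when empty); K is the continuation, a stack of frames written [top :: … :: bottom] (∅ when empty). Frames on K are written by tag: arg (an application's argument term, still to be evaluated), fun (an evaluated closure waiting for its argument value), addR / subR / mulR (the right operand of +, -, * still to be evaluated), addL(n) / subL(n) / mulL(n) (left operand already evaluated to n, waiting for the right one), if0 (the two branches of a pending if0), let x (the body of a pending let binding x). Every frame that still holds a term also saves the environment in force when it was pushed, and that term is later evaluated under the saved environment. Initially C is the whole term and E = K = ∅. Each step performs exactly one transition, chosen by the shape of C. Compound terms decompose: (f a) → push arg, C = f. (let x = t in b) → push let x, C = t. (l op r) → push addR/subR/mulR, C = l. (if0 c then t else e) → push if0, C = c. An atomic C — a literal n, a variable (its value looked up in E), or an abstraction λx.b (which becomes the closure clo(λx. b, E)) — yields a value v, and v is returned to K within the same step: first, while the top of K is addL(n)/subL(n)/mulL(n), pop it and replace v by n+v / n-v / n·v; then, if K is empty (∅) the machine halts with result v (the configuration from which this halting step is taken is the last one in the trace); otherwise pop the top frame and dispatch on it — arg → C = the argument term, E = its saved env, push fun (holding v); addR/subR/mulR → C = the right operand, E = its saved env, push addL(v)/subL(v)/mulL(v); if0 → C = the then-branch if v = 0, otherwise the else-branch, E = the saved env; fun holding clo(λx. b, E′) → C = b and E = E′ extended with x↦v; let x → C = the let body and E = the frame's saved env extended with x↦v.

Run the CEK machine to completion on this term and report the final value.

[0] [C=(if0 (if0 1 then 7 else 0) then ((λv. ((λx. 7) v)) -4) else (6 - 5)) | E=∅ | K=∅]
[1] [C=(if0 1 then 7 else 0) | E=∅ | K=[if0]]
[2] [C=1 | E=∅ | K=[if0 :: if0]]
[3] [C=0 | E=∅ | K=[if0]]
[4] [C=((λv. ((λx. 7) v)) -4) | E=∅ | K=∅]
[5] [C=(λv. ((λx. 7) v)) | E=∅ | K=[arg]]
[6] [C=-4 | E=∅ | K=[fun]]
[7] [C=((λx. 7) v) | E={v↦-4} | K=∅]
[8] [C=(λx. 7) | E={v↦-4} | K=[arg]]
[9] [C=v | E={v↦-4} | K=[fun]]
[10] [C=7 | E={x↦-4, v↦-4} | K=∅]
→ final value 7

Answer: 7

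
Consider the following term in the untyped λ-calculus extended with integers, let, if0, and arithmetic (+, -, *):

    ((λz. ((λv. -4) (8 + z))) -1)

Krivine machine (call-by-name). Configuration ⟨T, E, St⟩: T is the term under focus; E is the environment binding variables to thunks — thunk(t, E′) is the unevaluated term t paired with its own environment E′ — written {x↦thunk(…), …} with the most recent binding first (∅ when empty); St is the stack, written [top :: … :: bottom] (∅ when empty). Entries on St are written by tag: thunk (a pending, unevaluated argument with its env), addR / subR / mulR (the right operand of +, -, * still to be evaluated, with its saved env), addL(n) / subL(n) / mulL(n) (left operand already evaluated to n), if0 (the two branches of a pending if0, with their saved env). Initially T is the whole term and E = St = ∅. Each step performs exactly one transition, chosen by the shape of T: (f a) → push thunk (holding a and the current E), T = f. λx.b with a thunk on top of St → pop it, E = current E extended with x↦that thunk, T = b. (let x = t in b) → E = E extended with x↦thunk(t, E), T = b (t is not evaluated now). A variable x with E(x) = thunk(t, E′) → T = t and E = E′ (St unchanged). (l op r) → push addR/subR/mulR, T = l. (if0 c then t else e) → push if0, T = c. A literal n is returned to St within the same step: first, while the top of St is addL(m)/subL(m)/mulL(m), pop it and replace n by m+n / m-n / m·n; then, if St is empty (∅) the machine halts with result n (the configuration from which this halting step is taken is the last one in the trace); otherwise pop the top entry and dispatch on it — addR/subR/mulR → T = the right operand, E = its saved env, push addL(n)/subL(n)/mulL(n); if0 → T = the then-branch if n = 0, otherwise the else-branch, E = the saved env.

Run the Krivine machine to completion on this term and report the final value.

[0] <T=((λz. ((λv. -4) (8 + z))) -1), E=∅, St=∅>
[1] <T=(λz. ((λv. -4) (8 + z))), E=∅, St=[thunk]>
[2] <T=((λv. -4) (8 + z)), E={z↦thunk(-1, ∅)}, St=∅>
[3] <T=(λv. -4), E={z↦thunk(-1, ∅)}, St=[thunk]>
[4] <T=-4, E={v↦thunk((8 + z), {z↦thunk(-1, ∅)}), z↦thunk(-1, ∅)}, St=∅>
→ final value -4

Answer: -4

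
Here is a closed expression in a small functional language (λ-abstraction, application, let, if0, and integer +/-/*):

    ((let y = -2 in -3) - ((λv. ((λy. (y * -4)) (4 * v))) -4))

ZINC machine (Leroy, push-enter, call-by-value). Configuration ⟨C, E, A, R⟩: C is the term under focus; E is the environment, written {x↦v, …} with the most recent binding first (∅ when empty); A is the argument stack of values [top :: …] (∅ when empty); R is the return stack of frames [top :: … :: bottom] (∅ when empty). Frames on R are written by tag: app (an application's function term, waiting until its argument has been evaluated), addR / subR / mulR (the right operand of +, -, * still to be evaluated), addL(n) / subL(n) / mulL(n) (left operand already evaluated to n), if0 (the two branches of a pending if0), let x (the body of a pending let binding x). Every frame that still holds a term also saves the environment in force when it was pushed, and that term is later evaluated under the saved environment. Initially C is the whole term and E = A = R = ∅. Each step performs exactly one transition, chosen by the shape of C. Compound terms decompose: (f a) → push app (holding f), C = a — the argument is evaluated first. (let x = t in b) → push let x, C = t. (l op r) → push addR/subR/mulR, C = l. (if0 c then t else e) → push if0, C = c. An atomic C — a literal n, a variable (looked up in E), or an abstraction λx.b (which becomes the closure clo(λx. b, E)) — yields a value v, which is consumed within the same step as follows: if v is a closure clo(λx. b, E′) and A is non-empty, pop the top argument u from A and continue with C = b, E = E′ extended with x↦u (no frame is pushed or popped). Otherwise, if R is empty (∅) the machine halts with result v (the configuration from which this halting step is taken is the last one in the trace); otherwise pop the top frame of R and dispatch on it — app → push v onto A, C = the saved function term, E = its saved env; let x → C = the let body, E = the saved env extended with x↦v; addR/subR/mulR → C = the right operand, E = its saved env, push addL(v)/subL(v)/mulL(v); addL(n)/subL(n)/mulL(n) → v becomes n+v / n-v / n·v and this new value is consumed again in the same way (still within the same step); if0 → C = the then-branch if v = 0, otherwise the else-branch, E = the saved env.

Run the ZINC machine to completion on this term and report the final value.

Answer: -67

Derivation:
[0] [C=((let y = -2 in -3) - ((λv. ((λy. (y * -4)) (4 * v))) -4)) | E=∅ | A=∅ | R=∅]
[1] [C=(let y = -2 in -3) | E=∅ | A=∅ | R=[subR]]
[2] [C=-2 | E=∅ | A=∅ | R=[let y :: subR]]
[3] [C=-3 | E={y↦-2} | A=∅ | R=[subR]]
[4] [C=((λv. ((λy. (y * -4)) (4 * v))) -4) | E=∅ | A=∅ | R=[subL(-3)]]
[5] [C=-4 | E=∅ | A=∅ | R=[app :: subL(-3)]]
[6] [C=(λv. ((λy. (y * -4)) (4 * v))) | E=∅ | A=[-4] | R=[subL(-3)]]
[7] [C=((λy. (y * -4)) (4 * v)) | E={v↦-4} | A=∅ | R=[subL(-3)]]
[8] [C=(4 * v) | E={v↦-4} | A=∅ | R=[app :: subL(-3)]]
[9] [C=4 | E={v↦-4} | A=∅ | R=[mulR :: app :: subL(-3)]]
[10] [C=v | E={v↦-4} | A=∅ | R=[mulL(4) :: app :: subL(-3)]]
[11] [C=(λy. (y * -4)) | E={v↦-4} | A=[-16] | R=[subL(-3)]]
[12] [C=(y * -4) | E={y↦-16, v↦-4} | A=∅ | R=[subL(-3)]]
[13] [C=y | E={y↦-16, v↦-4} | A=∅ | R=[mulR :: subL(-3)]]
[14] [C=-4 | E={y↦-16, v↦-4} | A=∅ | R=[mulL(-16) :: subL(-3)]]
→ final value -67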